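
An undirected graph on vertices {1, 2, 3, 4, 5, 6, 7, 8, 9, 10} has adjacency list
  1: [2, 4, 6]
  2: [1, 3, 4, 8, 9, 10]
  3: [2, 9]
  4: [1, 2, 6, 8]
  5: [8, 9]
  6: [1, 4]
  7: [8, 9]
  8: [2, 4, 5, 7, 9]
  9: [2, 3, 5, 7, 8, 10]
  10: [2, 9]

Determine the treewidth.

A width-2 tree decomposition is:
Bags: B1 = {1, 2, 4}  B2 = {1, 4, 6}  B3 = {2, 4, 8}  B4 = {2, 8, 9}  B5 = {2, 3, 9}  B6 = {7, 8, 9}  B7 = {5, 8, 9}  B8 = {2, 9, 10}
Tree: B1–B2, B1–B3, B3–B4, B4–B5, B4–B6, B4–B7, B4–B8
The largest bag has 3 vertices, giving width 2; this decomposition certifies tw(G) ≤ 2. On the other hand G contains the 3-clique {1, 2, 4}. A clique must lie in a single bag of any decomposition, so no decomposition can have width below 2. Hence tw(G) = 2 exactly.

2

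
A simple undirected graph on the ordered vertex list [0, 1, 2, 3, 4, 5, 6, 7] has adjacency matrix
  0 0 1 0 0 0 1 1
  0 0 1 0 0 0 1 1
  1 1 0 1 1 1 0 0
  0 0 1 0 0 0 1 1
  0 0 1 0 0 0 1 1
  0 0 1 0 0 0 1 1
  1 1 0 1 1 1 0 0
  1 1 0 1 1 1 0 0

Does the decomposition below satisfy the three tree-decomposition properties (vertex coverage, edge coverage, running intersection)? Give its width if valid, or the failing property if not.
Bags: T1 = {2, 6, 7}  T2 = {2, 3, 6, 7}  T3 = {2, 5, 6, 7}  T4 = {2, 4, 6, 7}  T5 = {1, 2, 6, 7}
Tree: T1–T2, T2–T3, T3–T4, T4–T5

A tree decomposition must satisfy three properties: every vertex lies in some bag; for every edge, both endpoints lie together in some bag; and for every vertex, the bags containing it form a connected subtree. Here vertex 0 appears in no bag, so the decomposition is invalid.

No — vertex 0 appears in no bag.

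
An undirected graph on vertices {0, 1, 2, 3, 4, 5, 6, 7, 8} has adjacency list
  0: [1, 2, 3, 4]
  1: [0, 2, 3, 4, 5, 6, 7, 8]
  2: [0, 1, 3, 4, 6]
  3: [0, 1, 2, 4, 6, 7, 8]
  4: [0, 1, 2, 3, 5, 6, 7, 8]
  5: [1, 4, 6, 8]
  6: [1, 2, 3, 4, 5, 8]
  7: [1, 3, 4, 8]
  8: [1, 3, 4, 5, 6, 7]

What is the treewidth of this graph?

4

A width-4 tree decomposition is:
Bags: B1 = {1, 3, 4, 6, 8}  B2 = {1, 4, 5, 6, 8}  B3 = {1, 2, 3, 4, 6}  B4 = {1, 3, 4, 7, 8}  B5 = {0, 1, 2, 3, 4}
Tree: B1–B2, B1–B3, B1–B4, B3–B5
Every bag has size at most 5, so the width is 5 − 1 = 4 and tw(G) ≤ 4. Conversely, {1, 3, 4, 6, 8} is a clique of size 5, and the vertices of any clique must share a bag in every tree decomposition; so some bag has ≥ 5 vertices and tw(G) ≥ 4. Combining the bounds, tw(G) = 4.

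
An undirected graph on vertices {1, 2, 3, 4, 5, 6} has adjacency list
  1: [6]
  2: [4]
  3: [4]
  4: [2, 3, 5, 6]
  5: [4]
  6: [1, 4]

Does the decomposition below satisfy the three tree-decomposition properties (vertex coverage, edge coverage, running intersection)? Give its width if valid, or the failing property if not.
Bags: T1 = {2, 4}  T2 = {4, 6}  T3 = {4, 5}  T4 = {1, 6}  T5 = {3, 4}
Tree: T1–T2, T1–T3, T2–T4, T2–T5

Vertex coverage: the bags together contain {1, 2, 3, 4, 5, 6}, the full vertex set. Edge coverage: each edge of G has both endpoints in at least one bag. Running intersection: for every vertex, the bags containing it form a connected subtree. All three properties hold, so this is a valid tree decomposition of width max|bag| − 1 = 1, and hence tw(G) ≤ 1.

Yes; width 1.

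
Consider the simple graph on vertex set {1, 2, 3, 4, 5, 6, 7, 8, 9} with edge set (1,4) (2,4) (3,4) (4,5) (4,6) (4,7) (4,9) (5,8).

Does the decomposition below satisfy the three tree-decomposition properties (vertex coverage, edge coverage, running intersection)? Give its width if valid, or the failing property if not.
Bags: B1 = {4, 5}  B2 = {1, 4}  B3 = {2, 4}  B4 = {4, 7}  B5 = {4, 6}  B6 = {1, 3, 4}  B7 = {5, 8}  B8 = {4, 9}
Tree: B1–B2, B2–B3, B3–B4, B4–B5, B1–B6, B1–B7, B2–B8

No — bags containing vertex 1 are not connected in the tree.

A tree decomposition must satisfy three properties: every vertex lies in some bag; for every edge, both endpoints lie together in some bag; and for every vertex, the bags containing it form a connected subtree. Here bags containing vertex 1 are not connected in the tree, so the decomposition is invalid.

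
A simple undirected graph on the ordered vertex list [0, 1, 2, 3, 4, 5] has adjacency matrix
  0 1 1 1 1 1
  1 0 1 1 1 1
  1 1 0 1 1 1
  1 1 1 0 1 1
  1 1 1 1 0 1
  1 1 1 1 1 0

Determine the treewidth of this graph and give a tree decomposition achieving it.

With just one bag of size 6, the width is 6 − 1 = 5, so tw(G) ≤ 5. On the other hand G contains the 6-clique {0, 1, 2, 3, 4, 5}. A clique must lie in a single bag of any decomposition, so no decomposition can have width below 5. Hence tw(G) = 5 exactly.

Treewidth 5.
Bags: B1 = {0, 1, 2, 3, 4, 5}
Tree: (single bag)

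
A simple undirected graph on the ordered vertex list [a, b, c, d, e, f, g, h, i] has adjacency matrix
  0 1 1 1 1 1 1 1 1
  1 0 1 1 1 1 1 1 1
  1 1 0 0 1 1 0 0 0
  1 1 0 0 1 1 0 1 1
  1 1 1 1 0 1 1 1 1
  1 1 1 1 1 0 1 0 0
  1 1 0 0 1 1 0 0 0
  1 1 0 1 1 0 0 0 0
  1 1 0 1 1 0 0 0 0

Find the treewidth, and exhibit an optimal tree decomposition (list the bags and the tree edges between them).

Treewidth 4.
One optimal decomposition is:
Bags: B1 = {a, b, d, e, f}  B2 = {a, b, c, e, f}  B3 = {a, b, d, e, h}  B4 = {a, b, d, e, i}  B5 = {a, b, e, f, g}
Tree: B1–B2, B1–B3, B1–B4, B1–B5

Each bag holds 5 vertices, so the decomposition has width 4, which upper-bounds the treewidth. Conversely, {a, b, d, e, h} is a clique of size 5, and the vertices of any clique must share a bag in every tree decomposition; so some bag has ≥ 5 vertices and tw(G) ≥ 4. Combining the bounds, tw(G) = 4.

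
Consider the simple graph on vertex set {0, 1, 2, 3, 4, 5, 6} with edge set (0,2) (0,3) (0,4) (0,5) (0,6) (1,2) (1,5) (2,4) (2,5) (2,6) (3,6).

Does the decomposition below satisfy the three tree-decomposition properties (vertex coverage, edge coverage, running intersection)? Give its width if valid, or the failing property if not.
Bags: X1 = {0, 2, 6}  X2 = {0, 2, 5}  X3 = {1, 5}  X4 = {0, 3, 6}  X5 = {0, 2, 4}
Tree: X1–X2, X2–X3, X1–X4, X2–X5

A tree decomposition must satisfy three properties: every vertex lies in some bag; for every edge, both endpoints lie together in some bag; and for every vertex, the bags containing it form a connected subtree. Here edge (2,1) lies in no bag, so the decomposition is invalid.

No — edge (2,1) lies in no bag.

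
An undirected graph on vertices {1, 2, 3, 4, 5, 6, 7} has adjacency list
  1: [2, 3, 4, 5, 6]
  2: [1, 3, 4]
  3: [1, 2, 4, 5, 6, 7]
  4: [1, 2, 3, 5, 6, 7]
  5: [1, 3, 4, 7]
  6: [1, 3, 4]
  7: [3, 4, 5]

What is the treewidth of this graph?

3

A width-3 tree decomposition is:
Bags: B1 = {3, 4, 5, 7}  B2 = {1, 3, 4, 5}  B3 = {1, 3, 4, 6}  B4 = {1, 2, 3, 4}
Tree: B1–B2, B2–B3, B3–B4
Each bag holds 4 vertices, so the decomposition has width 3, which upper-bounds the treewidth. For the lower bound, the 4 vertices {1, 2, 3, 4} are pairwise adjacent, and any tree decomposition puts a clique entirely inside one bag — forcing width ≥ 3. Hence tw(G) = 3 exactly.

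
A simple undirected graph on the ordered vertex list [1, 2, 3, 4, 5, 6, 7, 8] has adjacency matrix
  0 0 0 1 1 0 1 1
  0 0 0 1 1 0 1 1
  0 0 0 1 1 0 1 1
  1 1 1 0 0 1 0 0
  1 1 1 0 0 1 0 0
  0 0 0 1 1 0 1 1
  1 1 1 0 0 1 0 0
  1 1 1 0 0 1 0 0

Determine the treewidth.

A width-4 tree decomposition is:
Bags: B1 = {1, 4, 5, 7, 8}  B2 = {2, 4, 5, 7, 8}  B3 = {4, 5, 6, 7, 8}  B4 = {3, 4, 5, 7, 8}
Tree: B1–B2, B2–B3, B3–B4
Each bag holds 5 vertices, so the decomposition has width 4, which upper-bounds the treewidth. For the lower bound: the 5 vertex sets {1,4}, {2,7}, {6,8}, {5}, {3} are disjoint, each induces a connected subgraph, and every pair is joined by at least one edge of G. Contracting each set to a single vertex therefore yields K_{5} as a minor, and since treewidth is minor-monotone, tw(G) ≥ tw(K_{5}) = 4. The upper and lower bounds meet at 4, so that is the treewidth.

4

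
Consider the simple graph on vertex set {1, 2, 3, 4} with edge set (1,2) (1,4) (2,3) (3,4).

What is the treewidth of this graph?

2

A width-2 tree decomposition is:
Bags: B1 = {2, 3, 4}  B2 = {1, 2, 4}
Tree: B1–B2
Every bag has size at most 3, so the width is 3 − 1 = 2 and tw(G) ≤ 2. The edges 2–3–4–1–2 form a cycle, so G is not a tree and its treewidth is at least 2. Therefore the treewidth is 2.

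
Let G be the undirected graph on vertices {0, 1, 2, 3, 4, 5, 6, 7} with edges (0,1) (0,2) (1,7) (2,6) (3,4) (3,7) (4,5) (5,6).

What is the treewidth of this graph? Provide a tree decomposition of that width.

Treewidth 2.
One optimal decomposition is:
Bags: B1 = {2, 5, 6}  B2 = {0, 2, 5}  B3 = {0, 1, 5}  B4 = {1, 5, 7}  B5 = {3, 5, 7}  B6 = {3, 4, 5}
Tree: B1–B2, B2–B3, B3–B4, B4–B5, B5–B6

The largest bag has 3 vertices, giving width 2; this decomposition certifies tw(G) ≤ 2. The edges 5–6–2–0–1–7–3–4–5 form a cycle, so G is not a tree and its treewidth is at least 2. Hence tw(G) = 2 exactly.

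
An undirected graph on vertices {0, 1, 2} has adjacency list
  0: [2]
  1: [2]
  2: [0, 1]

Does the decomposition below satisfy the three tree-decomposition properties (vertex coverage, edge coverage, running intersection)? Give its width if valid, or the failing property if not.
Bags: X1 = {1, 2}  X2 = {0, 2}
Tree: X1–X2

Checking the three conditions: (i) the bags cover all of {0, 1, 2}; (ii) for each edge, some bag contains both endpoints; (iii) the bags containing any fixed vertex form a subtree. All hold, so the decomposition is valid with width 2 − 1 = 1.

Yes; width 1.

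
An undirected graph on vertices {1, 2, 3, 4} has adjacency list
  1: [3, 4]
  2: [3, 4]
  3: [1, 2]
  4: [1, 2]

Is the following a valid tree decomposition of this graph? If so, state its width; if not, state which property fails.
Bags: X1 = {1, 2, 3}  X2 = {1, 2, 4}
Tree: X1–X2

Every vertex of G appears in some bag (union = {1, 2, 3, 4}); every edge is covered by a bag; and for each vertex v the set of bags containing v is connected in the bag tree. The decomposition is therefore valid. The largest bag has 3 vertices, so the width is 2.

Yes; width 2.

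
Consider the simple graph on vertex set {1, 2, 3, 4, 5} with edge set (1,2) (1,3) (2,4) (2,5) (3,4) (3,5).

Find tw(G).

A width-2 tree decomposition is:
Bags: B1 = {1, 2, 3}  B2 = {2, 3, 4}  B3 = {2, 3, 5}
Tree: B1–B2, B2–B3
Every bag has size at most 3, so the width is 3 − 1 = 2 and tw(G) ≤ 2. Since 3–1–2–4–3 is a cycle in G, G is not acyclic. Forests are exactly the graphs of treewidth ≤ 1, so tw(G) ≥ 2. Therefore the treewidth is 2.

2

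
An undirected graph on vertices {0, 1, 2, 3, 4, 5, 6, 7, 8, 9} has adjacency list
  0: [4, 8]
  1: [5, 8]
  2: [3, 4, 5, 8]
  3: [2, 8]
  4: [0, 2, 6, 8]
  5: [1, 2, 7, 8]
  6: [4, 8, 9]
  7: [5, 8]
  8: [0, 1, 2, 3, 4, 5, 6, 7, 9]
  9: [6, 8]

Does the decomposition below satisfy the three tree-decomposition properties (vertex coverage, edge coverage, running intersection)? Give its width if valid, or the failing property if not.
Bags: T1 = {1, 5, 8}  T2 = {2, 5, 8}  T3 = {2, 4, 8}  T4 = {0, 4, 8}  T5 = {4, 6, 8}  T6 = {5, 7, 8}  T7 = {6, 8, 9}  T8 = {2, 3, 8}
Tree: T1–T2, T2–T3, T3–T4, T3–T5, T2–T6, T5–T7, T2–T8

Yes; width 2.

Vertex coverage: the bags together contain {0, 1, 2, 3, 4, 5, 6, 7, 8, 9}, the full vertex set. Edge coverage: each edge of G has both endpoints in at least one bag. Running intersection: for every vertex, the bags containing it form a connected subtree. All three properties hold, so this is a valid tree decomposition of width max|bag| − 1 = 2, and hence tw(G) ≤ 2.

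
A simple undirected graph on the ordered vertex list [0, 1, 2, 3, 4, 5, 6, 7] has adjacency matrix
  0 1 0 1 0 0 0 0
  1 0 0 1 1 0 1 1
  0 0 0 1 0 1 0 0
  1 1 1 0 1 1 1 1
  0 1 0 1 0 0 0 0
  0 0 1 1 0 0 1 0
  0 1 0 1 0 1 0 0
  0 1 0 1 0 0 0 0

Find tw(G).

2

A width-2 tree decomposition is:
Bags: B1 = {1, 3, 6}  B2 = {3, 5, 6}  B3 = {2, 3, 5}  B4 = {1, 3, 7}  B5 = {0, 1, 3}  B6 = {1, 3, 4}
Tree: B1–B2, B2–B3, B1–B4, B4–B5, B1–B6
Every bag has size at most 3, so the width is 3 − 1 = 2 and tw(G) ≤ 2. For the lower bound, the 3 vertices {0, 1, 3} are pairwise adjacent, and any tree decomposition puts a clique entirely inside one bag — forcing width ≥ 2. Therefore the treewidth is 2.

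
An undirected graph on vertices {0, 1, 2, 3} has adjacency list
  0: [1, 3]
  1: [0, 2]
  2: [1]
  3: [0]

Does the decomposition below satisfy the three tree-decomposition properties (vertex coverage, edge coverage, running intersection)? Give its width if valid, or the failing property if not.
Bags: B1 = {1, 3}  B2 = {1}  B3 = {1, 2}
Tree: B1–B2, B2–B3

No — vertex 0 appears in no bag.

A tree decomposition must satisfy three properties: every vertex lies in some bag; for every edge, both endpoints lie together in some bag; and for every vertex, the bags containing it form a connected subtree. Here vertex 0 appears in no bag, so the decomposition is invalid.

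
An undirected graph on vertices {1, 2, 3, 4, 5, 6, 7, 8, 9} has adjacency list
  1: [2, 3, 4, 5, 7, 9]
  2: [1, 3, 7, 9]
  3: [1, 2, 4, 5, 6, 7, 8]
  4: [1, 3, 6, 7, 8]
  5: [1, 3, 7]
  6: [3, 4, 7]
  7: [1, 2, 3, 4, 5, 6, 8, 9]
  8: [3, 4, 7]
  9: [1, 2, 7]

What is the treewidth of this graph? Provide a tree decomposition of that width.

Treewidth 3.
One optimal decomposition is:
Bags: B1 = {1, 2, 3, 7}  B2 = {1, 2, 7, 9}  B3 = {1, 3, 4, 7}  B4 = {3, 4, 7, 8}  B5 = {1, 3, 5, 7}  B6 = {3, 4, 6, 7}
Tree: B1–B2, B1–B3, B3–B4, B1–B5, B4–B6

Each bag holds 4 vertices, so the decomposition has width 3, which upper-bounds the treewidth. Conversely, {1, 2, 7, 9} is a clique of size 4, and the vertices of any clique must share a bag in every tree decomposition; so some bag has ≥ 4 vertices and tw(G) ≥ 3. Hence tw(G) = 3 exactly.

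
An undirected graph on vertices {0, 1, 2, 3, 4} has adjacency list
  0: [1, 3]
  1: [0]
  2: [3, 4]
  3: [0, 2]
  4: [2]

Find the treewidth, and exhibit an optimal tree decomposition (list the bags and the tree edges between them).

The largest bag has 2 vertices, giving width 1; this decomposition certifies tw(G) ≤ 1. G has an edge, so its treewidth is at least 1. The upper and lower bounds meet at 1, so that is the treewidth.

Treewidth 1.
Bags: B1 = {0, 1}  B2 = {0, 3}  B3 = {2, 3}  B4 = {2, 4}
Tree: B1–B2, B2–B3, B3–B4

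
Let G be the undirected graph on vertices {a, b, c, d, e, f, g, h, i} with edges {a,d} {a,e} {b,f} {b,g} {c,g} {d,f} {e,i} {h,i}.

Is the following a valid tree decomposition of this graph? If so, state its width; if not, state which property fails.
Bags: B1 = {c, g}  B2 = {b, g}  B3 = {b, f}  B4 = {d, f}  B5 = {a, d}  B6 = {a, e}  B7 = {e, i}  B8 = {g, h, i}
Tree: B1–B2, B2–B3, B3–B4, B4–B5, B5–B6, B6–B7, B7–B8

No — bags containing vertex g are not connected in the tree.

A tree decomposition must satisfy three properties: every vertex lies in some bag; for every edge, both endpoints lie together in some bag; and for every vertex, the bags containing it form a connected subtree. Here bags containing vertex g are not connected in the tree, so the decomposition is invalid.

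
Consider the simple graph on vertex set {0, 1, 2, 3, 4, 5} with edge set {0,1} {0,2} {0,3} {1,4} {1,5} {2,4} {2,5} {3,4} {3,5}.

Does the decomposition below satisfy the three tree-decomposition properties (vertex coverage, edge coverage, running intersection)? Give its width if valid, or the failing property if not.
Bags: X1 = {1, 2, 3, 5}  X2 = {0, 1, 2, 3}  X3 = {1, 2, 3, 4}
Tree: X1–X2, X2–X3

Checking the three conditions: (i) the bags cover all of {0, 1, 2, 3, 4, 5}; (ii) for each edge, some bag contains both endpoints; (iii) the bags containing any fixed vertex form a subtree. All hold, so the decomposition is valid with width 4 − 1 = 3.

Yes; width 3.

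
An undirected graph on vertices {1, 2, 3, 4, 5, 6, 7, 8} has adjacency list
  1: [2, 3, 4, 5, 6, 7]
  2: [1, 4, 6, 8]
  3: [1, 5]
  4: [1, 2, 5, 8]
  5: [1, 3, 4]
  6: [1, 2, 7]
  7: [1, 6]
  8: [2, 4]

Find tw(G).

A width-2 tree decomposition is:
Bags: B1 = {1, 4, 5}  B2 = {1, 3, 5}  B3 = {1, 2, 4}  B4 = {1, 2, 6}  B5 = {2, 4, 8}  B6 = {1, 6, 7}
Tree: B1–B2, B1–B3, B3–B4, B3–B5, B4–B6
Each bag holds 3 vertices, so the decomposition has width 2, which upper-bounds the treewidth. On the other hand G contains the 3-clique {2, 4, 8}. A clique must lie in a single bag of any decomposition, so no decomposition can have width below 2. Therefore the treewidth is 2.

2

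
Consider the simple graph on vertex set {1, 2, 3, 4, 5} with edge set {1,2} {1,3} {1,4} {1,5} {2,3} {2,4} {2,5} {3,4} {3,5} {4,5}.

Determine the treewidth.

4

A width-4 tree decomposition is:
Bags: B1 = {1, 2, 3, 4, 5}
Tree: (single bag)
With just one bag of size 5, the width is 5 − 1 = 4, so tw(G) ≤ 4. Conversely, {1, 2, 3, 4, 5} is a clique of size 5, and the vertices of any clique must share a bag in every tree decomposition; so some bag has ≥ 5 vertices and tw(G) ≥ 4. Combining the bounds, tw(G) = 4.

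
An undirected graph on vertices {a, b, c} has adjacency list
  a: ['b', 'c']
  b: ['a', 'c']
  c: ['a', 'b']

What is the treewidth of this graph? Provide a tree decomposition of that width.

Treewidth 2.
Bags: B1 = {a, b, c}
Tree: (single bag)

With just one bag of size 3, the width is 3 − 1 = 2, so tw(G) ≤ 2. For the lower bound, the 3 vertices {a, b, c} are pairwise adjacent, and any tree decomposition puts a clique entirely inside one bag — forcing width ≥ 2. Hence tw(G) = 2 exactly.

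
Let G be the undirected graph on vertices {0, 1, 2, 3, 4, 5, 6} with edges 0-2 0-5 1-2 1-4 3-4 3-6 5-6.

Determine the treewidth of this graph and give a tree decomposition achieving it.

Each bag holds 3 vertices, so the decomposition has width 2, which upper-bounds the treewidth. The edges 3–6–5–0–2–1–4–3 form a cycle, so G is not a tree and its treewidth is at least 2. Therefore the treewidth is 2.

Treewidth 2.
Bags: B1 = {3, 5, 6}  B2 = {0, 3, 5}  B3 = {0, 2, 3}  B4 = {1, 2, 3}  B5 = {1, 3, 4}
Tree: B1–B2, B2–B3, B3–B4, B4–B5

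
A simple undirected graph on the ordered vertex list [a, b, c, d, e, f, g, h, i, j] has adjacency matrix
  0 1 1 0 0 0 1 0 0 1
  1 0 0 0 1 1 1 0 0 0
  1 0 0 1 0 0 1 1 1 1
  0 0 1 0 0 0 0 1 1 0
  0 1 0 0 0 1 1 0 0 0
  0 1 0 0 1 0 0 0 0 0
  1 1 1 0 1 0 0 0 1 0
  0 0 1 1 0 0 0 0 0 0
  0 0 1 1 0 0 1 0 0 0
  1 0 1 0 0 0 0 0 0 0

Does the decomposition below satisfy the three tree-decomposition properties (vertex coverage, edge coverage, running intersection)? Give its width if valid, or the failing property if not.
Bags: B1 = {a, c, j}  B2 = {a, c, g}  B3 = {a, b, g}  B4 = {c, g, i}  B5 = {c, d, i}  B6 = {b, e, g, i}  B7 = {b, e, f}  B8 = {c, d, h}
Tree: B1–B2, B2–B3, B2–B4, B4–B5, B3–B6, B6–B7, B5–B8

A tree decomposition must satisfy three properties: every vertex lies in some bag; for every edge, both endpoints lie together in some bag; and for every vertex, the bags containing it form a connected subtree. Here bags containing vertex i are not connected in the tree, so the decomposition is invalid.

No — bags containing vertex i are not connected in the tree.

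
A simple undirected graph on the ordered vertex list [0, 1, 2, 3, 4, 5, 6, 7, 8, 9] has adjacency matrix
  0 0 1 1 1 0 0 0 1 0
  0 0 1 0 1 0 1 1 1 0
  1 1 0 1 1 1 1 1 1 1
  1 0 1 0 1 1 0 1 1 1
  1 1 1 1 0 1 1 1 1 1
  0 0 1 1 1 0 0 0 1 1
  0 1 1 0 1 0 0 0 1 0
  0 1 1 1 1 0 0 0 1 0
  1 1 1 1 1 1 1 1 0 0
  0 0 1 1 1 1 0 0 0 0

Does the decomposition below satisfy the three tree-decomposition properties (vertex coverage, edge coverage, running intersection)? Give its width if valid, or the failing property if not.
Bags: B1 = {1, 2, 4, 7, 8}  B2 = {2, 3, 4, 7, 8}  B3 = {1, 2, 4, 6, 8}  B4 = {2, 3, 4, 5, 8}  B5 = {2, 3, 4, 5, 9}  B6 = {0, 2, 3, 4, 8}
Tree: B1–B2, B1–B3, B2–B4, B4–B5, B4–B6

Vertex coverage: the bags together contain {0, 1, 2, 3, 4, 5, 6, 7, 8, 9}, the full vertex set. Edge coverage: each edge of G has both endpoints in at least one bag. Running intersection: for every vertex, the bags containing it form a connected subtree. All three properties hold, so this is a valid tree decomposition of width max|bag| − 1 = 4, and hence tw(G) ≤ 4.

Yes; width 4.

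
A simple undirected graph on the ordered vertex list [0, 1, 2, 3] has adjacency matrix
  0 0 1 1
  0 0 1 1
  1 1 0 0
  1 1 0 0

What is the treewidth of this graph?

A width-2 tree decomposition is:
Bags: B1 = {0, 2, 3}  B2 = {1, 2, 3}
Tree: B1–B2
Each bag holds 3 vertices, so the decomposition has width 2, which upper-bounds the treewidth. The edges 3–0–2–1–3 form a cycle, so G is not a tree and its treewidth is at least 2. Hence tw(G) = 2 exactly.

2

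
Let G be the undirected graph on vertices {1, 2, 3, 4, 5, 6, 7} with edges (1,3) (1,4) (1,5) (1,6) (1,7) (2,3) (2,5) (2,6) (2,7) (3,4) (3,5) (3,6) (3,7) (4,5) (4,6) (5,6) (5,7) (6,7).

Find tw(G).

A width-4 tree decomposition is:
Bags: B1 = {1, 3, 5, 6, 7}  B2 = {2, 3, 5, 6, 7}  B3 = {1, 3, 4, 5, 6}
Tree: B1–B2, B1–B3
The largest bag has 5 vertices, giving width 4; this decomposition certifies tw(G) ≤ 4. For the lower bound, the 5 vertices {1, 3, 4, 5, 6} are pairwise adjacent, and any tree decomposition puts a clique entirely inside one bag — forcing width ≥ 4. Hence tw(G) = 4 exactly.

4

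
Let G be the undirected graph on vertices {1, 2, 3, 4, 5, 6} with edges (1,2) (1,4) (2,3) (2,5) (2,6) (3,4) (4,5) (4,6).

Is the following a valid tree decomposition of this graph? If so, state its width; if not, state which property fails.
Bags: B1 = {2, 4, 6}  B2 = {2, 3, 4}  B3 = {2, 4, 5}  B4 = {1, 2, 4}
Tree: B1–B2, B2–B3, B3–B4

Checking the three conditions: (i) the bags cover all of {1, 2, 3, 4, 5, 6}; (ii) for each edge, some bag contains both endpoints; (iii) the bags containing any fixed vertex form a subtree. All hold, so the decomposition is valid with width 3 − 1 = 2.

Yes; width 2.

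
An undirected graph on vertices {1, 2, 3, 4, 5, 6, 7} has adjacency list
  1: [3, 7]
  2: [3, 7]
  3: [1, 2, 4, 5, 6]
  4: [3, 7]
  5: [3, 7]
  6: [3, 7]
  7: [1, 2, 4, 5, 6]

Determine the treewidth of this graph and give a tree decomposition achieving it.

Every bag has size at most 3, so the width is 3 − 1 = 2 and tw(G) ≤ 2. Since 7–1–3–2–7 is a cycle in G, G is not acyclic. Forests are exactly the graphs of treewidth ≤ 1, so tw(G) ≥ 2. Hence tw(G) = 2 exactly.

Treewidth 2.
One optimal decomposition is:
Bags: B1 = {1, 3, 7}  B2 = {2, 3, 7}  B3 = {3, 6, 7}  B4 = {3, 5, 7}  B5 = {3, 4, 7}
Tree: B1–B2, B2–B3, B3–B4, B4–B5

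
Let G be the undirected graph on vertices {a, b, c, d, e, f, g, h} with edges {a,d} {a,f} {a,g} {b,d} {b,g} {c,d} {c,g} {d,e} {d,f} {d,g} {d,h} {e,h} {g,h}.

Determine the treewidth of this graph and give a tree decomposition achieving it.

Every bag has size at most 3, so the width is 3 − 1 = 2 and tw(G) ≤ 2. For the lower bound, the 3 vertices {d, g, h} are pairwise adjacent, and any tree decomposition puts a clique entirely inside one bag — forcing width ≥ 2. Therefore the treewidth is 2.

Treewidth 2.
One optimal decomposition is:
Bags: B1 = {a, d, f}  B2 = {a, d, g}  B3 = {c, d, g}  B4 = {d, g, h}  B5 = {b, d, g}  B6 = {d, e, h}
Tree: B1–B2, B2–B3, B2–B4, B3–B5, B4–B6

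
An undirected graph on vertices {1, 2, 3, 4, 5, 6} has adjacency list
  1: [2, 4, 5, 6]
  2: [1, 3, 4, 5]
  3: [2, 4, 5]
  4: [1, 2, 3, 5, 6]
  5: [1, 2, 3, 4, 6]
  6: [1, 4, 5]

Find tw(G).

A width-3 tree decomposition is:
Bags: B1 = {1, 2, 4, 5}  B2 = {1, 4, 5, 6}  B3 = {2, 3, 4, 5}
Tree: B1–B2, B1–B3
Each bag holds 4 vertices, so the decomposition has width 3, which upper-bounds the treewidth. Conversely, {1, 2, 4, 5} is a clique of size 4, and the vertices of any clique must share a bag in every tree decomposition; so some bag has ≥ 4 vertices and tw(G) ≥ 3. The upper and lower bounds meet at 3, so that is the treewidth.

3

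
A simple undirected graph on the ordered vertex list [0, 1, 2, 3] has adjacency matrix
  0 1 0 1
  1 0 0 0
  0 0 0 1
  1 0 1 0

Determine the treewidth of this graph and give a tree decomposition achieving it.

Treewidth 1.
One optimal decomposition is:
Bags: B1 = {0, 1}  B2 = {0, 3}  B3 = {2, 3}
Tree: B1–B2, B2–B3

Each bag holds 2 vertices, so the decomposition has width 1, which upper-bounds the treewidth. Since G has at least one edge (e.g. 1–0), it is not an edgeless graph, so tw(G) ≥ 1. Therefore the treewidth is 1.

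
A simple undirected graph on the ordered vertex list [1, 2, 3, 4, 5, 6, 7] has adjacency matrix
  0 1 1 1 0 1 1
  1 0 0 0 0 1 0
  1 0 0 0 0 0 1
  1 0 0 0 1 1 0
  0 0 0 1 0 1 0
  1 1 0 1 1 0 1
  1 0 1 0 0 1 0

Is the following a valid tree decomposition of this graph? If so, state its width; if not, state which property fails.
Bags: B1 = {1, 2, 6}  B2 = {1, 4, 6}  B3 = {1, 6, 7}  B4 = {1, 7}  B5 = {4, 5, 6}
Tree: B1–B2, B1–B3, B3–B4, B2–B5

No — vertex 3 appears in no bag.

A tree decomposition must satisfy three properties: every vertex lies in some bag; for every edge, both endpoints lie together in some bag; and for every vertex, the bags containing it form a connected subtree. Here vertex 3 appears in no bag, so the decomposition is invalid.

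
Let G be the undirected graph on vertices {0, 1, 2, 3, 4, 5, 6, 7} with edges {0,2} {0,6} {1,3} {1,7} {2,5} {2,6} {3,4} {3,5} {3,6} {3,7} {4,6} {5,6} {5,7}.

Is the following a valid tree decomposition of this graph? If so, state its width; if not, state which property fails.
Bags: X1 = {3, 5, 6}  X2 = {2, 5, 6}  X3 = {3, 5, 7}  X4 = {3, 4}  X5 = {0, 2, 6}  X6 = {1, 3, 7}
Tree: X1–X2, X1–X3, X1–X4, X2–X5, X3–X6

No — edge (6,4) lies in no bag.

A tree decomposition must satisfy three properties: every vertex lies in some bag; for every edge, both endpoints lie together in some bag; and for every vertex, the bags containing it form a connected subtree. Here edge (6,4) lies in no bag, so the decomposition is invalid.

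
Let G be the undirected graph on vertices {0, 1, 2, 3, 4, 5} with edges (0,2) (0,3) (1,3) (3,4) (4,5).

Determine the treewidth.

1

A width-1 tree decomposition is:
Bags: B1 = {3, 4}  B2 = {0, 3}  B3 = {1, 3}  B4 = {0, 2}  B5 = {4, 5}
Tree: B1–B2, B2–B3, B2–B4, B1–B5
The largest bag has 2 vertices, giving width 1; this decomposition certifies tw(G) ≤ 1. Since G has at least one edge (e.g. 4–3), it is not an edgeless graph, so tw(G) ≥ 1. Combining the bounds, tw(G) = 1.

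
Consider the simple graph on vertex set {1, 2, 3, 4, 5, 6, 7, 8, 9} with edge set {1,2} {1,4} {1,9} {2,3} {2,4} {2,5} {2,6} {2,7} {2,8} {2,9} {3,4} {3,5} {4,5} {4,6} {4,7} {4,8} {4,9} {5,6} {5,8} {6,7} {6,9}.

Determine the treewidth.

3

A width-3 tree decomposition is:
Bags: B1 = {2, 4, 5, 6}  B2 = {2, 4, 5, 8}  B3 = {2, 4, 6, 7}  B4 = {2, 3, 4, 5}  B5 = {2, 4, 6, 9}  B6 = {1, 2, 4, 9}
Tree: B1–B2, B1–B3, B2–B4, B1–B5, B5–B6
The largest bag has 4 vertices, giving width 3; this decomposition certifies tw(G) ≤ 3. Conversely, {1, 2, 4, 9} is a clique of size 4, and the vertices of any clique must share a bag in every tree decomposition; so some bag has ≥ 4 vertices and tw(G) ≥ 3. Hence tw(G) = 3 exactly.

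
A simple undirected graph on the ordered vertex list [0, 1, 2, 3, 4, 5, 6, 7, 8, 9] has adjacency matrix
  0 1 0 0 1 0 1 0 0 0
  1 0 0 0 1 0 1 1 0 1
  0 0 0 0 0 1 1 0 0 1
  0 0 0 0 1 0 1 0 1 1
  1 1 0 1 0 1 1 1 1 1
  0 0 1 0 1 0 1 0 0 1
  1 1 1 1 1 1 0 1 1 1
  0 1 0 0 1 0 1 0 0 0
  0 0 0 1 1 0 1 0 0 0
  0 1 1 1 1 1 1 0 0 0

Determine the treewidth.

A width-3 tree decomposition is:
Bags: B1 = {0, 1, 4, 6}  B2 = {1, 4, 6, 9}  B3 = {4, 5, 6, 9}  B4 = {2, 5, 6, 9}  B5 = {1, 4, 6, 7}  B6 = {3, 4, 6, 9}  B7 = {3, 4, 6, 8}
Tree: B1–B2, B2–B3, B3–B4, B1–B5, B2–B6, B6–B7
Each bag holds 4 vertices, so the decomposition has width 3, which upper-bounds the treewidth. For the lower bound, the 4 vertices {2, 5, 6, 9} are pairwise adjacent, and any tree decomposition puts a clique entirely inside one bag — forcing width ≥ 3. The upper and lower bounds meet at 3, so that is the treewidth.

3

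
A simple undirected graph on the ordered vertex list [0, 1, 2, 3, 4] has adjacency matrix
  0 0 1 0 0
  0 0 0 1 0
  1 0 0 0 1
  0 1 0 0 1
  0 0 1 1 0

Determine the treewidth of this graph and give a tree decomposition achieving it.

Every bag has size at most 2, so the width is 2 − 1 = 1 and tw(G) ≤ 1. Since G has at least one edge (e.g. 1–3), it is not an edgeless graph, so tw(G) ≥ 1. Combining the bounds, tw(G) = 1.

Treewidth 1.
One optimal decomposition is:
Bags: B1 = {1, 3}  B2 = {3, 4}  B3 = {2, 4}  B4 = {0, 2}
Tree: B1–B2, B2–B3, B3–B4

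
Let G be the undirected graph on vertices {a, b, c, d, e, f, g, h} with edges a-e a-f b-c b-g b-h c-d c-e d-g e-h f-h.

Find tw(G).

2

A width-2 tree decomposition is:
Bags: B1 = {b, d, g}  B2 = {b, c, d}  B3 = {b, c, h}  B4 = {c, e, h}  B5 = {e, f, h}  B6 = {a, e, f}
Tree: B1–B2, B2–B3, B3–B4, B4–B5, B5–B6
The largest bag has 3 vertices, giving width 2; this decomposition certifies tw(G) ≤ 2. For the lower bound, G contains the cycle g–d–c–b–g, so G is not a forest; only forests have treewidth ≤ 1, hence tw(G) ≥ 2. Combining the bounds, tw(G) = 2.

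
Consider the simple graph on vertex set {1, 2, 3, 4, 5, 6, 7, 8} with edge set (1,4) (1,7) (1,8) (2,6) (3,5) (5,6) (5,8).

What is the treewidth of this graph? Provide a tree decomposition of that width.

Treewidth 1.
One optimal decomposition is:
Bags: B1 = {5, 8}  B2 = {5, 6}  B3 = {1, 8}  B4 = {1, 7}  B5 = {3, 5}  B6 = {1, 4}  B7 = {2, 6}
Tree: B1–B2, B1–B3, B3–B4, B1–B5, B4–B6, B2–B7

Each bag holds 2 vertices, so the decomposition has width 1, which upper-bounds the treewidth. Any graph with an edge has treewidth ≥ 1, and G has the edge 8–5. Hence tw(G) = 1 exactly.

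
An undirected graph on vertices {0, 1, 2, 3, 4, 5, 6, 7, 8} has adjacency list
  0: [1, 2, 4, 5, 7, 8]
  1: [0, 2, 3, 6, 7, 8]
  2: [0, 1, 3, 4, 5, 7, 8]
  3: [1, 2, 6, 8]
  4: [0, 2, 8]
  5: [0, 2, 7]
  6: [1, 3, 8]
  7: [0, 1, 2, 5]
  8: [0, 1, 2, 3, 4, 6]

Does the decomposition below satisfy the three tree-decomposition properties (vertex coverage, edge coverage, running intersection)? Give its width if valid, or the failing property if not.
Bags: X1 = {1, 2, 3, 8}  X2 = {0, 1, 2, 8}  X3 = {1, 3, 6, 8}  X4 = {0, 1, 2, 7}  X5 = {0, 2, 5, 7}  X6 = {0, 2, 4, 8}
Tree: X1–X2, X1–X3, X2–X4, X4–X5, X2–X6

Yes; width 3.

Checking the three conditions: (i) the bags cover all of {0, 1, 2, 3, 4, 5, 6, 7, 8}; (ii) for each edge, some bag contains both endpoints; (iii) the bags containing any fixed vertex form a subtree. All hold, so the decomposition is valid with width 4 − 1 = 3.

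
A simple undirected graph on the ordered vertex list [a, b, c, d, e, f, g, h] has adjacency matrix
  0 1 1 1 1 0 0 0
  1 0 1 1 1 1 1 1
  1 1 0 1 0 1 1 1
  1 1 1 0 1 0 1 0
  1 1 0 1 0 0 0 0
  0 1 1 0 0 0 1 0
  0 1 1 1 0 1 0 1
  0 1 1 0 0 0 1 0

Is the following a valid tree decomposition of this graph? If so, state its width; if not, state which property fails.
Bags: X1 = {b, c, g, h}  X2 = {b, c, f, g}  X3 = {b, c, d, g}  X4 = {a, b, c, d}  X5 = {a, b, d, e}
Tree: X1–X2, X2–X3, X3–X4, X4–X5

Checking the three conditions: (i) the bags cover all of {a, b, c, d, e, f, g, h}; (ii) for each edge, some bag contains both endpoints; (iii) the bags containing any fixed vertex form a subtree. All hold, so the decomposition is valid with width 4 − 1 = 3.

Yes; width 3.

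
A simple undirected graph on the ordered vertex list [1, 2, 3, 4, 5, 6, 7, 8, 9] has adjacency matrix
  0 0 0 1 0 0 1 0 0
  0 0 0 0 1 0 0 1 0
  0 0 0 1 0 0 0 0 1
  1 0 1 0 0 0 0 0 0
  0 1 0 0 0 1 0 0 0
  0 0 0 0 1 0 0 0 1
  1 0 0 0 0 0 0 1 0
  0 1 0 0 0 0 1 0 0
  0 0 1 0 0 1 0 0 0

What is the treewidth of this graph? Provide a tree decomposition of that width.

Treewidth 2.
One optimal decomposition is:
Bags: B1 = {5, 6, 9}  B2 = {2, 5, 9}  B3 = {2, 8, 9}  B4 = {7, 8, 9}  B5 = {1, 7, 9}  B6 = {1, 4, 9}  B7 = {3, 4, 9}
Tree: B1–B2, B2–B3, B3–B4, B4–B5, B5–B6, B6–B7

Each bag holds 3 vertices, so the decomposition has width 2, which upper-bounds the treewidth. Since 9–6–5–2–8–7–1–4–3–9 is a cycle in G, G is not acyclic. Forests are exactly the graphs of treewidth ≤ 1, so tw(G) ≥ 2. The upper and lower bounds meet at 2, so that is the treewidth.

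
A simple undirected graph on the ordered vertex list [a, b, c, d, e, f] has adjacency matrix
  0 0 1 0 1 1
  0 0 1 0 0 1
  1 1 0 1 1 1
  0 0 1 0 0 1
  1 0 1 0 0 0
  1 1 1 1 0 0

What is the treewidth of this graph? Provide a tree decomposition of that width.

Treewidth 2.
Bags: B1 = {c, d, f}  B2 = {b, c, f}  B3 = {a, c, f}  B4 = {a, c, e}
Tree: B1–B2, B2–B3, B3–B4

Each bag holds 3 vertices, so the decomposition has width 2, which upper-bounds the treewidth. For the lower bound, the 3 vertices {a, c, e} are pairwise adjacent, and any tree decomposition puts a clique entirely inside one bag — forcing width ≥ 2. Therefore the treewidth is 2.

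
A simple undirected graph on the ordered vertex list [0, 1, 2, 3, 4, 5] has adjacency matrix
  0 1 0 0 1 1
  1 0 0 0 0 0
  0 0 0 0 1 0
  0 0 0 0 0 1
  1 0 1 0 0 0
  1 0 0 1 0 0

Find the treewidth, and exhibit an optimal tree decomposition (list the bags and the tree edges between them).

Every bag has size at most 2, so the width is 2 − 1 = 1 and tw(G) ≤ 1. G has an edge, so its treewidth is at least 1. Therefore the treewidth is 1.

Treewidth 1.
One such decomposition:
Bags: B1 = {0, 4}  B2 = {0, 1}  B3 = {0, 5}  B4 = {2, 4}  B5 = {3, 5}
Tree: B1–B2, B1–B3, B1–B4, B3–B5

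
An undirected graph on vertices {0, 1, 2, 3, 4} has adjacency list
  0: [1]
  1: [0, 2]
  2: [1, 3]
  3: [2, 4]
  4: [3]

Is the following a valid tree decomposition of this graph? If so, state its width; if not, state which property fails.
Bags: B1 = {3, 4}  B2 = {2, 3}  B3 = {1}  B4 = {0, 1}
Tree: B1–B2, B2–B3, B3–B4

A tree decomposition must satisfy three properties: every vertex lies in some bag; for every edge, both endpoints lie together in some bag; and for every vertex, the bags containing it form a connected subtree. Here edge (2,1) lies in no bag, so the decomposition is invalid.

No — edge (2,1) lies in no bag.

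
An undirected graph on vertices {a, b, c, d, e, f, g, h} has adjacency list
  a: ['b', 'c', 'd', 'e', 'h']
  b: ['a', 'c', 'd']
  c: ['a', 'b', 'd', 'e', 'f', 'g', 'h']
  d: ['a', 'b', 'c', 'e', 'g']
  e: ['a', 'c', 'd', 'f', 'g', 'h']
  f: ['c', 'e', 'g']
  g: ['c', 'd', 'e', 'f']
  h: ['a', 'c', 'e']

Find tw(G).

3

A width-3 tree decomposition is:
Bags: B1 = {a, c, e, h}  B2 = {a, c, d, e}  B3 = {a, b, c, d}  B4 = {c, d, e, g}  B5 = {c, e, f, g}
Tree: B1–B2, B2–B3, B2–B4, B4–B5
The largest bag has 4 vertices, giving width 3; this decomposition certifies tw(G) ≤ 3. On the other hand G contains the 4-clique {c, d, e, g}. A clique must lie in a single bag of any decomposition, so no decomposition can have width below 3. Hence tw(G) = 3 exactly.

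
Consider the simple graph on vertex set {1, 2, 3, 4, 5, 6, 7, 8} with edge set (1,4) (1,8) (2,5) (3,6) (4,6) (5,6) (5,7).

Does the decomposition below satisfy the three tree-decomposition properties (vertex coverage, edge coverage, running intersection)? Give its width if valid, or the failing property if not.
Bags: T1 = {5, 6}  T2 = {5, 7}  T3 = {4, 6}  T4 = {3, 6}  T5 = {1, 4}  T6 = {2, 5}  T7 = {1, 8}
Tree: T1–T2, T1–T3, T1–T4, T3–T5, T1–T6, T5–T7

Yes; width 1.

Checking the three conditions: (i) the bags cover all of {1, 2, 3, 4, 5, 6, 7, 8}; (ii) for each edge, some bag contains both endpoints; (iii) the bags containing any fixed vertex form a subtree. All hold, so the decomposition is valid with width 2 − 1 = 1.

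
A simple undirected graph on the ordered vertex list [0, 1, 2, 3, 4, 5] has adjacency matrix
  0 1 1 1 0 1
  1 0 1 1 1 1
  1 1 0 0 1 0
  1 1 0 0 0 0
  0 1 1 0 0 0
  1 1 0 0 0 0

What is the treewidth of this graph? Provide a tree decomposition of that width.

Treewidth 2.
One optimal decomposition is:
Bags: B1 = {0, 1, 3}  B2 = {0, 1, 2}  B3 = {0, 1, 5}  B4 = {1, 2, 4}
Tree: B1–B2, B1–B3, B2–B4

Each bag holds 3 vertices, so the decomposition has width 2, which upper-bounds the treewidth. On the other hand G contains the 3-clique {0, 1, 2}. A clique must lie in a single bag of any decomposition, so no decomposition can have width below 2. Hence tw(G) = 2 exactly.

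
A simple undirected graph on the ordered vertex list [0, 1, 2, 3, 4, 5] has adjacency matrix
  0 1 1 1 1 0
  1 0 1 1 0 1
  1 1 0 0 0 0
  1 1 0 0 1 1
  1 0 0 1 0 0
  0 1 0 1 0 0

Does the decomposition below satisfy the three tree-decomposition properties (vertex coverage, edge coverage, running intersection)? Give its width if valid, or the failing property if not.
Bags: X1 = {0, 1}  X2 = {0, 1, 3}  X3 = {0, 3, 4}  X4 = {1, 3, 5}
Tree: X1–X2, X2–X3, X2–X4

No — vertex 2 appears in no bag.

A tree decomposition must satisfy three properties: every vertex lies in some bag; for every edge, both endpoints lie together in some bag; and for every vertex, the bags containing it form a connected subtree. Here vertex 2 appears in no bag, so the decomposition is invalid.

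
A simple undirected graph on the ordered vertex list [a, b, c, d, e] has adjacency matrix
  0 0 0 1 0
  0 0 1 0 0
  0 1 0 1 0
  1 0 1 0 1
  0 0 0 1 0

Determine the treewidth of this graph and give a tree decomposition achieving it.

Treewidth 1.
One optimal decomposition is:
Bags: B1 = {b, c}  B2 = {c, d}  B3 = {d, e}  B4 = {a, d}
Tree: B1–B2, B2–B3, B3–B4

Each bag holds 2 vertices, so the decomposition has width 1, which upper-bounds the treewidth. Since G has at least one edge (e.g. b–c), it is not an edgeless graph, so tw(G) ≥ 1. Therefore the treewidth is 1.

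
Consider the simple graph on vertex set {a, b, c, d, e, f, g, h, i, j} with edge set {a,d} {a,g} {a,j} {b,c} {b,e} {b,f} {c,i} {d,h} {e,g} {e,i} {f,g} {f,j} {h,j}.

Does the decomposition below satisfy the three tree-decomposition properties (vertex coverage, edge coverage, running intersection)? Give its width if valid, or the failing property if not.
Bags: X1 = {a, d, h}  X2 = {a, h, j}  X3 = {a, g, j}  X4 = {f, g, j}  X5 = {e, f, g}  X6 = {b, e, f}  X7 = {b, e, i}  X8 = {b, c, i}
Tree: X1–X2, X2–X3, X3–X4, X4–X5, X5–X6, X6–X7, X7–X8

Every vertex of G appears in some bag (union = {a, b, c, d, e, f, g, h, i, j}); every edge is covered by a bag; and for each vertex v the set of bags containing v is connected in the bag tree. The decomposition is therefore valid. The largest bag has 3 vertices, so the width is 2.

Yes; width 2.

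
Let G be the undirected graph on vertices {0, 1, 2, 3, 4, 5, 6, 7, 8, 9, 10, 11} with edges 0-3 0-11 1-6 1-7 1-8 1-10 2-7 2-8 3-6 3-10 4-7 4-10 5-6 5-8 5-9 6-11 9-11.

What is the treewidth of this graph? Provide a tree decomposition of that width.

Every bag has size at most 4, so the width is 4 − 1 = 3 and tw(G) ≤ 3. For the lower bound: the 4 vertex sets {0,9,11}, {3}, {6}, {1,5,8,10} are disjoint, each induces a connected subgraph, and every pair is joined by at least one edge of G. Contracting each set to a single vertex therefore yields K_{4} as a minor, and since treewidth is minor-monotone, tw(G) ≥ tw(K_{4}) = 3. Hence tw(G) = 3 exactly.

Treewidth 3.
One such decomposition:
Bags: B1 = {0, 3, 9, 11}  B2 = {3, 6, 9, 11}  B3 = {3, 5, 6, 9}  B4 = {3, 5, 6, 10}  B5 = {1, 5, 6, 10}  B6 = {1, 5, 8, 10}  B7 = {1, 4, 8, 10}  B8 = {1, 4, 7, 8}  B9 = {2, 4, 7, 8}
Tree: B1–B2, B2–B3, B3–B4, B4–B5, B5–B6, B6–B7, B7–B8, B8–B9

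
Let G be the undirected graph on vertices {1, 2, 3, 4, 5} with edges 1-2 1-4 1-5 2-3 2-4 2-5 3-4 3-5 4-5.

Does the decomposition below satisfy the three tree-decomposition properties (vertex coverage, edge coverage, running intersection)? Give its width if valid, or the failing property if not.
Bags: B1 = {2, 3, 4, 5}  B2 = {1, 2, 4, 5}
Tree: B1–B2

Every vertex of G appears in some bag (union = {1, 2, 3, 4, 5}); every edge is covered by a bag; and for each vertex v the set of bags containing v is connected in the bag tree. The decomposition is therefore valid. The largest bag has 4 vertices, so the width is 3.

Yes; width 3.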